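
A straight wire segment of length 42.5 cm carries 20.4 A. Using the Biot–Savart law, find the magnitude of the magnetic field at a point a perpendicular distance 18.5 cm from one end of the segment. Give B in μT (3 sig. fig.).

B ≈ 10.1 μT

For a finite straight segment, B = (μ₀I/4πd)(sinθ₁ + sinθ₂), where θ₁, θ₂ are the angles from the perpendicular to each end.
The perpendicular foot is at one end, so the two end-offsets along the wire are 0 and L = 0.425 m.
sinθ₁ = 0/√(0²+0.185²) = 0.0000; sinθ₂ = 0.425/√(0.425²+0.185²) = 0.9169.
B = (4π×10⁻⁷ × 20.4) / (4π × 0.185) × (0.0000 + 0.9169) = 1.01×10⁻⁵ T.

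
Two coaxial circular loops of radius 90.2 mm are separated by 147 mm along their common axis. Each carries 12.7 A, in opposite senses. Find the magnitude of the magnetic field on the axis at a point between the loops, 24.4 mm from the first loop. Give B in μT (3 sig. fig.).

B ≈ 61.2 μT

Each loop contributes B = μ₀IR²/[2(R²+z²)^(3/2)] on the axis, with z measured from that loop.
Loop 1 (z = 0.0244 m): B₁ = 7.96×10⁻⁵ T. Loop 2 (z = 0.1226 m): B₂ = 1.84×10⁻⁵ T.
The fields oppose: B = |B₁ − B₂| = 6.12×10⁻⁵ T.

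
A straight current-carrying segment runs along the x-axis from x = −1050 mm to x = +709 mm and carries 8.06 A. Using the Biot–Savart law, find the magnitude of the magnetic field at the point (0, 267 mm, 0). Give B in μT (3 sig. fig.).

B ≈ 5.75 μT

For a finite straight segment, B = (μ₀I/4πd)(sinθ₁ + sinθ₂), where θ₁, θ₂ are the angles from the perpendicular to each end.
The perpendicular distance is d = 0.267 m; the end-offsets along the wire are a = 1.05 m and b = 0.709 m.
sinθ₁ = 1.05/√(1.05²+0.267²) = 0.9692; sinθ₂ = 0.709/√(0.709²+0.267²) = 0.9358.
B = (4π×10⁻⁷ × 8.06) / (4π × 0.267) × (0.9692 + 0.9358) = 5.75×10⁻⁶ T.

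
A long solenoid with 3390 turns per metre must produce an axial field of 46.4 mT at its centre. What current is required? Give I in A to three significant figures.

Inside a long solenoid B = μ₀nI with n = 3390 m⁻¹, so I = B/(μ₀n).
I = 4.64×10⁻² / (4π×10⁻⁷ × 3390) = 10.9 A.

I ≈ 10.9 A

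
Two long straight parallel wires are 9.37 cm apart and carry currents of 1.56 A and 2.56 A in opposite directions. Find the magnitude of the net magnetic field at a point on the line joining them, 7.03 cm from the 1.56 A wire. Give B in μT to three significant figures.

Each long wire gives B = μ₀I/(2πd). Distances are d₁ = 0.0703 m and d₂ = 0.0234 m.
B₁ = 4.44×10⁻⁶ T, B₂ = 2.19×10⁻⁵ T.
Between antiparallel currents both contributions point the same way, so they add. B = B₁ + B₂ = 4.44×10⁻⁶ + 2.19×10⁻⁵ = 2.63×10⁻⁵ T.

B ≈ 26.3 μT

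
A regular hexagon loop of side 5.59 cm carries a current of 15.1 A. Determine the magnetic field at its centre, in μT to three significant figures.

Each side is a finite straight segment at perpendicular distance d = a/(2 tan(π/6)) = 0.04841 m from the centre, with end-angles ±π/6.
One side contributes B₁ = (μ₀I/4πd)·2 sin(π/6) = 3.12×10⁻⁵ T.
All 6 sides add in the same direction: B = 6 × 3.12×10⁻⁵ = 1.87×10⁻⁴ T.

B ≈ 187 μT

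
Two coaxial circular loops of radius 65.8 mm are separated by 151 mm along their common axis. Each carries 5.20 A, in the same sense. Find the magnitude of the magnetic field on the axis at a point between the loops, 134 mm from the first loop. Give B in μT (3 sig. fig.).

B ≈ 49.3 μT

Each loop contributes B = μ₀IR²/[2(R²+z²)^(3/2)] on the axis, with z measured from that loop.
Loop 1 (z = 0.134 m): B₁ = 4.25×10⁻⁶ T. Loop 2 (z = 0.017 m): B₂ = 4.51×10⁻⁵ T.
The fields add: B = B₁ + B₂ = 4.93×10⁻⁵ T.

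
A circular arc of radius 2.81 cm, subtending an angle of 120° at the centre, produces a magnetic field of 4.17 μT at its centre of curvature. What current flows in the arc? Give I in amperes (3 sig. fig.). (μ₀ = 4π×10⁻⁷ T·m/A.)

For a circular arc, B = μ₀Iφ/(4πR) with φ in radians; here φ = 2.094 rad.
So I = 4πRB/(μ₀φ) = 4π × 0.0281 × 4.17×10⁻⁶ / (4π×10⁻⁷ × 2.094) = 0.559 A.

I ≈ 0.559 A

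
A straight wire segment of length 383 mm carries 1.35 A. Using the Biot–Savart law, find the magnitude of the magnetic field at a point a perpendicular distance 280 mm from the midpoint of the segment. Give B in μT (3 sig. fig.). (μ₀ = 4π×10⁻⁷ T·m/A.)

For a finite straight segment, B = (μ₀I/4πd)(sinθ₁ + sinθ₂), where θ₁, θ₂ are the angles from the perpendicular to each end.
The perpendicular from the point meets the wire at its midpoint, so each end is L/2 = 0.1915 m away along the wire.
sinθ₁ = 0.1915/√(0.1915²+0.28²) = 0.5645; sinθ₂ = 0.1915/√(0.1915²+0.28²) = 0.5645.
B = (4π×10⁻⁷ × 1.35) / (4π × 0.28) × (0.5645 + 0.5645) = 5.44×10⁻⁷ T.

B ≈ 0.544 μT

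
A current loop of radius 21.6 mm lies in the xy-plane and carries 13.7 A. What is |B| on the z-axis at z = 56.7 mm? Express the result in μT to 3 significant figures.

On the axis of a circular loop, B = μ₀IR² / [2(R²+z²)^(3/2)].
R² + z² = (0.0216)² + (0.0567)² = 0.003681 m², and (R²+z²)^(3/2) = 2.23×10⁻⁴ m³.
B = (4π×10⁻⁷ × 13.7 × 0.0004666) / (2 × 2.23×10⁻⁴) = 1.80×10⁻⁵ T.

B ≈ 18.0 μT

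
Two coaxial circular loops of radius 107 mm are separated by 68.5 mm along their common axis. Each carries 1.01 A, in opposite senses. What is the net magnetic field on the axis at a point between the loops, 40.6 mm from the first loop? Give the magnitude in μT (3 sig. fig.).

Each loop contributes B = μ₀IR²/[2(R²+z²)^(3/2)] on the axis, with z measured from that loop.
Loop 1 (z = 0.0406 m): B₁ = 4.85×10⁻⁶ T. Loop 2 (z = 0.0279 m): B₂ = 5.37×10⁻⁶ T.
The fields oppose: B = |B₁ − B₂| = 5.26×10⁻⁷ T.

B ≈ 0.526 μT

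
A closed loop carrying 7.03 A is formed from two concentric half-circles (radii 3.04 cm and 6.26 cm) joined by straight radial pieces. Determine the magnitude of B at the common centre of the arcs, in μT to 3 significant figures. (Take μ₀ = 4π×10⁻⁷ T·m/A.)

The radial connectors point toward the centre, so dl × r̂ = 0 and they contribute nothing.
Each semicircle gives μ₀I/(4R): inner arc 7.26×10⁻⁵ T, outer arc 3.53×10⁻⁵ T.
The two arcs carry current in opposite angular senses, so their fields oppose: B = |7.26×10⁻⁵ − 3.53×10⁻⁵| = 3.74×10⁻⁵ T.

B ≈ 37.4 μT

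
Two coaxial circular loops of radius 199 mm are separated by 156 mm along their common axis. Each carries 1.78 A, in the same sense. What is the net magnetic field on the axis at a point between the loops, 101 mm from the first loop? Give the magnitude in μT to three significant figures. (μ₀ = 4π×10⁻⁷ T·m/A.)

Each loop contributes B = μ₀IR²/[2(R²+z²)^(3/2)] on the axis, with z measured from that loop.
Loop 1 (z = 0.101 m): B₁ = 3.99×10⁻⁶ T. Loop 2 (z = 0.055 m): B₂ = 5.03×10⁻⁶ T.
The fields add: B = B₁ + B₂ = 9.02×10⁻⁶ T.

B ≈ 9.02 μT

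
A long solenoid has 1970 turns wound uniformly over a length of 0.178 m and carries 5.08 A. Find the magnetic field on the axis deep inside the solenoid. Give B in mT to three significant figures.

B ≈ 70.7 mT

Inside a long solenoid, B = μ₀nI with n = 1.107×10⁴ turns/m.
B = 4π×10⁻⁷ × 1.107×10⁴ × 5.08 = 7.07×10⁻² T.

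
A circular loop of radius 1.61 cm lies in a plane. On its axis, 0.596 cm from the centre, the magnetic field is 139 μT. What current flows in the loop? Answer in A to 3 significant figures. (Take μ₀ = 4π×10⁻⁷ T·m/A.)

I ≈ 4.32 A

On the axis of a loop, B = μ₀IR²/[2(R²+z²)^(3/2)], so I = 2B(R²+z²)^(3/2)/(μ₀R²).
R² + z² = 0.0002592 + 3.552×10⁻⁵ = 0.0002947 m²; raised to 3/2 gives 5.06×10⁻⁶ m³.
I = 2 × 1.39×10⁻⁴ × 5.06×10⁻⁶ / (1.26×10⁻⁶ × 0.0002592) = 4.32 A.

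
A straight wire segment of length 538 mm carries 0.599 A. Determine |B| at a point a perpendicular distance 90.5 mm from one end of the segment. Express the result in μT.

B ≈ 0.653 μT

For a finite straight segment, B = (μ₀I/4πd)(sinθ₁ + sinθ₂), where θ₁, θ₂ are the angles from the perpendicular to each end.
The perpendicular foot is at one end, so the two end-offsets along the wire are 0 and L = 0.538 m.
sinθ₁ = 0/√(0²+0.0905²) = 0.0000; sinθ₂ = 0.538/√(0.538²+0.0905²) = 0.9861.
B = (4π×10⁻⁷ × 0.599) / (4π × 0.0905) × (0.0000 + 0.9861) = 6.53×10⁻⁷ T.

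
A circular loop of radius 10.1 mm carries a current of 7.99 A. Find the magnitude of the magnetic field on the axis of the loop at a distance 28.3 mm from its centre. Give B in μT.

On the axis of a circular loop, B = μ₀IR² / [2(R²+z²)^(3/2)].
R² + z² = (0.0101)² + (0.0283)² = 0.0009029 m², and (R²+z²)^(3/2) = 2.71×10⁻⁵ m³.
B = (4π×10⁻⁷ × 7.99 × 0.000102) / (2 × 2.71×10⁻⁵) = 1.89×10⁻⁵ T.

B ≈ 18.9 μT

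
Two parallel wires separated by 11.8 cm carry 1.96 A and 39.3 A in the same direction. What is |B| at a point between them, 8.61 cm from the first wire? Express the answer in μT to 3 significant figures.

Each long wire gives B = μ₀I/(2πd). Distances are d₁ = 0.0861 m and d₂ = 0.0319 m.
B₁ = 4.55×10⁻⁶ T, B₂ = 2.46×10⁻⁴ T.
Between parallel currents the two contributions point in opposite directions, so they subtract. B = |B₁ − B₂| = |4.55×10⁻⁶ − 2.46×10⁻⁴| = 2.42×10⁻⁴ T.

B ≈ 242 μT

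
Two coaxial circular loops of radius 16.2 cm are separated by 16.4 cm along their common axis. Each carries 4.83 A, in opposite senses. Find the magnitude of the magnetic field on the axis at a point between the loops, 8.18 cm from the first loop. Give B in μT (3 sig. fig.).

B ≈ 0.0397 μT

Each loop contributes B = μ₀IR²/[2(R²+z²)^(3/2)] on the axis, with z measured from that loop.
Loop 1 (z = 0.0818 m): B₁ = 1.33×10⁻⁵ T. Loop 2 (z = 0.0822 m): B₂ = 1.33×10⁻⁵ T.
The fields oppose: B = |B₁ − B₂| = 3.97×10⁻⁸ T.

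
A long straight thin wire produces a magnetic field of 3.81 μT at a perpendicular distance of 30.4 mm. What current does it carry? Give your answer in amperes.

I ≈ 0.579 A

For a long straight wire B = μ₀I/(2πd), so I = 2πdB/μ₀.
I = 2π × 0.0304 × 3.81×10⁻⁶ / (4π×10⁻⁷) = 0.579 A.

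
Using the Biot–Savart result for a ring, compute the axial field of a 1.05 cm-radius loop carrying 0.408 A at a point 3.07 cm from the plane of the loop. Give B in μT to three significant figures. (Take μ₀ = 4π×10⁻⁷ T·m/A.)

B ≈ 0.827 μT

On the axis of a circular loop, B = μ₀IR² / [2(R²+z²)^(3/2)].
R² + z² = (0.0105)² + (0.0307)² = 0.001053 m², and (R²+z²)^(3/2) = 3.42×10⁻⁵ m³.
B = (4π×10⁻⁷ × 0.408 × 0.0001103) / (2 × 3.42×10⁻⁵) = 8.27×10⁻⁷ T.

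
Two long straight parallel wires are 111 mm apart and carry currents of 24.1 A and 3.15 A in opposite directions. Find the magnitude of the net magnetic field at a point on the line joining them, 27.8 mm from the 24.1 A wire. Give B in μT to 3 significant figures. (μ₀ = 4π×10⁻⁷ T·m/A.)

B ≈ 181 μT

Each long wire gives B = μ₀I/(2πd). Distances are d₁ = 0.0278 m and d₂ = 0.0832 m.
B₁ = 1.73×10⁻⁴ T, B₂ = 7.57×10⁻⁶ T.
Between antiparallel currents both contributions point the same way, so they add. B = B₁ + B₂ = 1.73×10⁻⁴ + 7.57×10⁻⁶ = 1.81×10⁻⁴ T.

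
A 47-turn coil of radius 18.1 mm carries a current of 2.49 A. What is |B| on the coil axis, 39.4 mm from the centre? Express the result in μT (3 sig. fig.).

For an N-turn flat coil, B = Nμ₀IR²/[2(R²+z²)^(3/2)] with R = 0.0181 m, z = 0.0394 m.
B = 47 × 6.29×10⁻⁶ T = 2.96×10⁻⁴ T.

B ≈ 296 μT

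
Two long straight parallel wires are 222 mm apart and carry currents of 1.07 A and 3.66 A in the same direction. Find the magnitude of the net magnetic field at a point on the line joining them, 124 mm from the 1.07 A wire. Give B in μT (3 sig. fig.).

B ≈ 5.74 μT

Each long wire gives B = μ₀I/(2πd). Distances are d₁ = 0.124 m and d₂ = 0.098 m.
B₁ = 1.73×10⁻⁶ T, B₂ = 7.47×10⁻⁶ T.
Between parallel currents the two contributions point in opposite directions, so they subtract. B = |B₁ − B₂| = |1.73×10⁻⁶ − 7.47×10⁻⁶| = 5.74×10⁻⁶ T.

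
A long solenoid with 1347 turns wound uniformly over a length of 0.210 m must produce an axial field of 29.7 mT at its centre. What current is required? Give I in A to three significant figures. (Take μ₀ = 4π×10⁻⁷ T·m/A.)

I ≈ 3.68 A

Inside a long solenoid B = μ₀nI with n = 6414 m⁻¹, so I = B/(μ₀n).
I = 2.97×10⁻² / (4π×10⁻⁷ × 6414) = 3.68 A.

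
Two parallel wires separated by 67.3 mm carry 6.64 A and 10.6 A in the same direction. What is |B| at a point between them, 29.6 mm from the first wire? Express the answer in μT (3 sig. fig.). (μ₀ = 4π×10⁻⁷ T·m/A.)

Each long wire gives B = μ₀I/(2πd). Distances are d₁ = 0.0296 m and d₂ = 0.0377 m.
B₁ = 4.49×10⁻⁵ T, B₂ = 5.62×10⁻⁵ T.
Between parallel currents the two contributions point in opposite directions, so they subtract. B = |B₁ − B₂| = |4.49×10⁻⁵ − 5.62×10⁻⁵| = 1.14×10⁻⁵ T.

B ≈ 11.4 μT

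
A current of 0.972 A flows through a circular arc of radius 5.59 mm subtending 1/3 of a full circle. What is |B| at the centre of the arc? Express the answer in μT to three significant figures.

The Biot–Savart field of a circular arc at its centre is B = μ₀Iφ/(4πR), with φ = 2.094 rad.
B = (4π×10⁻⁷ × 0.972 × 2.094) / (4π × 0.00559) = 3.64×10⁻⁵ T.

B ≈ 36.4 μT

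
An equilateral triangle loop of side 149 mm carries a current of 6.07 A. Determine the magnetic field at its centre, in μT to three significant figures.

Each side is a finite straight segment at perpendicular distance d = a/(2 tan(π/3)) = 0.04301 m from the centre, with end-angles ±π/3.
One side contributes B₁ = (μ₀I/4πd)·2 sin(π/3) = 2.44×10⁻⁵ T.
All 3 sides add in the same direction: B = 3 × 2.44×10⁻⁵ = 7.33×10⁻⁵ T.

B ≈ 73.3 μT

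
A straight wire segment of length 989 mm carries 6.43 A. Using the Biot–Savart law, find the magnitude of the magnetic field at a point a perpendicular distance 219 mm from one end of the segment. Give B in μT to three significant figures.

B ≈ 2.87 μT

For a finite straight segment, B = (μ₀I/4πd)(sinθ₁ + sinθ₂), where θ₁, θ₂ are the angles from the perpendicular to each end.
The perpendicular foot is at one end, so the two end-offsets along the wire are 0 and L = 0.989 m.
sinθ₁ = 0/√(0²+0.219²) = 0.0000; sinθ₂ = 0.989/√(0.989²+0.219²) = 0.9763.
B = (4π×10⁻⁷ × 6.43) / (4π × 0.219) × (0.0000 + 0.9763) = 2.87×10⁻⁶ T.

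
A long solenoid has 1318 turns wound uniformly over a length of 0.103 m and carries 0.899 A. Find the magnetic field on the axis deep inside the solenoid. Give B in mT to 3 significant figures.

B ≈ 14.5 mT

Inside a long solenoid, B = μ₀nI with n = 1.280×10⁴ turns/m.
B = 4π×10⁻⁷ × 1.280×10⁴ × 0.899 = 1.45×10⁻² T.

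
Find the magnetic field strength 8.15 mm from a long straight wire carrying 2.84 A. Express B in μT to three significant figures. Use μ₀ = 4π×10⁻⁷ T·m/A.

For an infinitely long straight wire, B = μ₀I/(2πd).
B = (4π×10⁻⁷ × 2.84) / (2π × 0.00815) = 6.97×10⁻⁵ T.

B ≈ 69.7 μT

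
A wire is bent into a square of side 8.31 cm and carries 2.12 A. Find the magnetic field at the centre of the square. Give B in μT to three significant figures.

Each side is a finite straight segment at perpendicular distance d = a/(2 tan(π/4)) = 0.04155 m from the centre, with end-angles ±π/4.
One side contributes B₁ = (μ₀I/4πd)·2 sin(π/4) = 7.22×10⁻⁶ T.
All 4 sides add in the same direction: B = 4 × 7.22×10⁻⁶ = 2.89×10⁻⁵ T.

B ≈ 28.9 μT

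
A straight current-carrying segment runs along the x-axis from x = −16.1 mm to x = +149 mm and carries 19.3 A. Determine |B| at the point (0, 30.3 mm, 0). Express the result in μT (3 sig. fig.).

B ≈ 92.3 μT

For a finite straight segment, B = (μ₀I/4πd)(sinθ₁ + sinθ₂), where θ₁, θ₂ are the angles from the perpendicular to each end.
The perpendicular distance is d = 0.0303 m; the end-offsets along the wire are a = 0.0161 m and b = 0.149 m.
sinθ₁ = 0.0161/√(0.0161²+0.0303²) = 0.4692; sinθ₂ = 0.149/√(0.149²+0.0303²) = 0.9799.
B = (4π×10⁻⁷ × 19.3) / (4π × 0.0303) × (0.4692 + 0.9799) = 9.23×10⁻⁵ T.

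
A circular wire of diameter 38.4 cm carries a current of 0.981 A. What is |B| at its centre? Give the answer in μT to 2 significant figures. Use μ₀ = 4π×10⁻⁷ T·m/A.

At the centre of a circular loop the Biot–Savart law gives B = μ₀I/(2R) (so R = 0.192 m).
B = (4π×10⁻⁷ × 0.981) / (2 × 0.192) = 3.21×10⁻⁶ T.

B ≈ 3.2 μT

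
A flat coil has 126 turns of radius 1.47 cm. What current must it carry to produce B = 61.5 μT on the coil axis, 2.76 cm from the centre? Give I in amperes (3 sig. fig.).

For an N-turn coil, B = Nμ₀IR²/[2(R²+z²)^(3/2)] with R = 0.0147 m, z = 0.0276 m, so I = 2B(R²+z²)^(3/2)/(Nμ₀R²) = 2 × 6.15×10⁻⁵ × 3.06×10⁻⁵ / (126 × 4π×10⁻⁷ × 0.0002161) = 0.110 A.

I ≈ 0.110 A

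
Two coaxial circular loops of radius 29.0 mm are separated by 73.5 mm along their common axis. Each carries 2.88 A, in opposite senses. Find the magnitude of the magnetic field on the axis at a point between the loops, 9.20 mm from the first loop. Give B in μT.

Each loop contributes B = μ₀IR²/[2(R²+z²)^(3/2)] on the axis, with z measured from that loop.
Loop 1 (z = 0.0092 m): B₁ = 5.40×10⁻⁵ T. Loop 2 (z = 0.0643 m): B₂ = 4.34×10⁻⁶ T.
The fields oppose: B = |B₁ − B₂| = 4.97×10⁻⁵ T.

B ≈ 49.7 μT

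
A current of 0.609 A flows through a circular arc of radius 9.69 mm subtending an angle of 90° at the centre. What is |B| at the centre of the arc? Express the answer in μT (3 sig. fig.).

B ≈ 9.87 μT

The Biot–Savart field of a circular arc at its centre is B = μ₀Iφ/(4πR), with φ = 1.571 rad.
B = (4π×10⁻⁷ × 0.609 × 1.571) / (4π × 0.00969) = 9.87×10⁻⁶ T.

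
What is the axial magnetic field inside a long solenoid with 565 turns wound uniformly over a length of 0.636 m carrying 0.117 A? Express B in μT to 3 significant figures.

B ≈ 131 μT

Inside a long solenoid, B = μ₀nI with n = 888.4 turns/m.
B = 4π×10⁻⁷ × 888.4 × 0.117 = 1.31×10⁻⁴ T.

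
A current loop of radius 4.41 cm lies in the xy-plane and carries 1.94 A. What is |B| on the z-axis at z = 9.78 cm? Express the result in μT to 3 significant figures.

B ≈ 1.92 μT

On the axis of a circular loop, B = μ₀IR² / [2(R²+z²)^(3/2)].
R² + z² = (0.0441)² + (0.0978)² = 0.01151 m², and (R²+z²)^(3/2) = 1.23×10⁻³ m³.
B = (4π×10⁻⁷ × 1.94 × 0.001945) / (2 × 1.23×10⁻³) = 1.92×10⁻⁶ T.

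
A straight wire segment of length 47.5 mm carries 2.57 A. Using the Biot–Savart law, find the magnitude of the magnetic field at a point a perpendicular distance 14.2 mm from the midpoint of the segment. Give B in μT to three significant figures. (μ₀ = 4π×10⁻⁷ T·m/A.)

For a finite straight segment, B = (μ₀I/4πd)(sinθ₁ + sinθ₂), where θ₁, θ₂ are the angles from the perpendicular to each end.
The perpendicular from the point meets the wire at its midpoint, so each end is L/2 = 0.02375 m away along the wire.
sinθ₁ = 0.02375/√(0.02375²+0.0142²) = 0.8583; sinθ₂ = 0.02375/√(0.02375²+0.0142²) = 0.8583.
B = (4π×10⁻⁷ × 2.57) / (4π × 0.0142) × (0.8583 + 0.8583) = 3.11×10⁻⁵ T.

B ≈ 31.1 μT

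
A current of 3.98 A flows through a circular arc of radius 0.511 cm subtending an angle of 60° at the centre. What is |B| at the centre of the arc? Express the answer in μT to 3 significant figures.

The Biot–Savart field of a circular arc at its centre is B = μ₀Iφ/(4πR), with φ = 1.047 rad.
B = (4π×10⁻⁷ × 3.98 × 1.047) / (4π × 0.00511) = 8.16×10⁻⁵ T.

B ≈ 81.6 μT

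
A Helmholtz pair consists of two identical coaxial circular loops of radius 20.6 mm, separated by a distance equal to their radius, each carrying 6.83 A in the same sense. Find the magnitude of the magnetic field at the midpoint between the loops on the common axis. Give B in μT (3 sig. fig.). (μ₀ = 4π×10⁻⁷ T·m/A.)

Each loop contributes B = μ₀IR²/[2(R²+z²)^(3/2)] on the axis, with z measured from that loop.
Loop 1 (z = 0.0103 m): B₁ = 1.49×10⁻⁴ T. Loop 2 (z = 0.0103 m): B₂ = 1.49×10⁻⁴ T.
The fields add: B = B₁ + B₂ = 2.98×10⁻⁴ T.

B ≈ 298 μT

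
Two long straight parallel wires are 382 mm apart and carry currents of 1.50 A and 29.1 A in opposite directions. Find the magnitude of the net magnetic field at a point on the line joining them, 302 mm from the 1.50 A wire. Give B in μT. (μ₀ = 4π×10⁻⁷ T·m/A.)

B ≈ 73.7 μT

Each long wire gives B = μ₀I/(2πd). Distances are d₁ = 0.302 m and d₂ = 0.08 m.
B₁ = 9.93×10⁻⁷ T, B₂ = 7.28×10⁻⁵ T.
Between antiparallel currents both contributions point the same way, so they add. B = B₁ + B₂ = 9.93×10⁻⁷ + 7.28×10⁻⁵ = 7.37×10⁻⁵ T.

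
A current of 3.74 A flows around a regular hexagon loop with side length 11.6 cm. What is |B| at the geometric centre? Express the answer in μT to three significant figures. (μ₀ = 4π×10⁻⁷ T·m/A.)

B ≈ 22.3 μT

Each side is a finite straight segment at perpendicular distance d = a/(2 tan(π/6)) = 0.1005 m from the centre, with end-angles ±π/6.
One side contributes B₁ = (μ₀I/4πd)·2 sin(π/6) = 3.72×10⁻⁶ T.
All 6 sides add in the same direction: B = 6 × 3.72×10⁻⁶ = 2.23×10⁻⁵ T.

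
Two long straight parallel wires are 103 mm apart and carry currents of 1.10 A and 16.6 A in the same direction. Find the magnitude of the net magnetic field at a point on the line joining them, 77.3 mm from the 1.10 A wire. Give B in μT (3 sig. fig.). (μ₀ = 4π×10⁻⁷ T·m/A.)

Each long wire gives B = μ₀I/(2πd). Distances are d₁ = 0.0773 m and d₂ = 0.0257 m.
B₁ = 2.85×10⁻⁶ T, B₂ = 1.29×10⁻⁴ T.
Between parallel currents the two contributions point in opposite directions, so they subtract. B = |B₁ − B₂| = |2.85×10⁻⁶ − 1.29×10⁻⁴| = 1.26×10⁻⁴ T.

B ≈ 126 μT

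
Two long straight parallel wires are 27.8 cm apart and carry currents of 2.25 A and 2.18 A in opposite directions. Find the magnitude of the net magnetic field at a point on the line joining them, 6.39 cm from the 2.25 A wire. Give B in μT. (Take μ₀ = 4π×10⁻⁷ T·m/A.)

B ≈ 9.08 μT

Each long wire gives B = μ₀I/(2πd). Distances are d₁ = 0.0639 m and d₂ = 0.2141 m.
B₁ = 7.04×10⁻⁶ T, B₂ = 2.04×10⁻⁶ T.
Between antiparallel currents both contributions point the same way, so they add. B = B₁ + B₂ = 7.04×10⁻⁶ + 2.04×10⁻⁶ = 9.08×10⁻⁶ T.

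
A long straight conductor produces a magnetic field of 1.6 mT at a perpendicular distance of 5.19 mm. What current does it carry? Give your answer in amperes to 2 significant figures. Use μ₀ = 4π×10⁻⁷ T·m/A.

For a long straight wire B = μ₀I/(2πd), so I = 2πdB/μ₀.
I = 2π × 0.00519 × 1.60×10⁻³ / (4π×10⁻⁷) = 41.5 A.

I ≈ 42 A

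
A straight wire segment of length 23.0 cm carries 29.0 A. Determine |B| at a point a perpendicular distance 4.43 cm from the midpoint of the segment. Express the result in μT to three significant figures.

For a finite straight segment, B = (μ₀I/4πd)(sinθ₁ + sinθ₂), where θ₁, θ₂ are the angles from the perpendicular to each end.
The perpendicular from the point meets the wire at its midpoint, so each end is L/2 = 0.115 m away along the wire.
sinθ₁ = 0.115/√(0.115²+0.0443²) = 0.9332; sinθ₂ = 0.115/√(0.115²+0.0443²) = 0.9332.
B = (4π×10⁻⁷ × 29.0) / (4π × 0.0443) × (0.9332 + 0.9332) = 1.22×10⁻⁴ T.

B ≈ 122 μT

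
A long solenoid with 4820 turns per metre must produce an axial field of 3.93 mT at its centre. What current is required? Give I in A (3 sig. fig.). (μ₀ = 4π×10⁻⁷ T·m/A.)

Inside a long solenoid B = μ₀nI with n = 4820 m⁻¹, so I = B/(μ₀n).
I = 3.93×10⁻³ / (4π×10⁻⁷ × 4820) = 0.649 A.

I ≈ 0.649 A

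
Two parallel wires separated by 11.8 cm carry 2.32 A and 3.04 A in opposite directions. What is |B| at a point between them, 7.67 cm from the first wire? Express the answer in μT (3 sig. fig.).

B ≈ 20.8 μT

Each long wire gives B = μ₀I/(2πd). Distances are d₁ = 0.0767 m and d₂ = 0.0413 m.
B₁ = 6.05×10⁻⁶ T, B₂ = 1.47×10⁻⁵ T.
Between antiparallel currents both contributions point the same way, so they add. B = B₁ + B₂ = 6.05×10⁻⁶ + 1.47×10⁻⁵ = 2.08×10⁻⁵ T.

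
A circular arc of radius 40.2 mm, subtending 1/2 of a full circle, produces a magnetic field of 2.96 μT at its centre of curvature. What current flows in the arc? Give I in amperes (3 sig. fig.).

For a circular arc, B = μ₀Iφ/(4πR) with φ in radians; here φ = 3.142 rad.
So I = 4πRB/(μ₀φ) = 4π × 0.0402 × 2.96×10⁻⁶ / (4π×10⁻⁷ × 3.142) = 0.379 A.

I ≈ 0.379 A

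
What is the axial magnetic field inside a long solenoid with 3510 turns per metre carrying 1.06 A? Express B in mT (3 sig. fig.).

Inside a long solenoid, B = μ₀nI with n = 3510 turns/m.
B = 4π×10⁻⁷ × 3510 × 1.06 = 4.68×10⁻³ T.

B ≈ 4.68 mT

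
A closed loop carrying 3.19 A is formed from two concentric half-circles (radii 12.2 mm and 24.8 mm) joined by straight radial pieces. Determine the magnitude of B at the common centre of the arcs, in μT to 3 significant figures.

B ≈ 41.7 μT

The radial connectors point toward the centre, so dl × r̂ = 0 and they contribute nothing.
Each semicircle gives μ₀I/(4R): inner arc 8.21×10⁻⁵ T, outer arc 4.04×10⁻⁵ T.
The two arcs carry current in opposite angular senses, so their fields oppose: B = |8.21×10⁻⁵ − 4.04×10⁻⁵| = 4.17×10⁻⁵ T.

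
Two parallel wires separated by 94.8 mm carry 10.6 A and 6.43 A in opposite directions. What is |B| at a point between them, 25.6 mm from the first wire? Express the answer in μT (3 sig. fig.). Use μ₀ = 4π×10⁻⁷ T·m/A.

Each long wire gives B = μ₀I/(2πd). Distances are d₁ = 0.0256 m and d₂ = 0.0692 m.
B₁ = 8.28×10⁻⁵ T, B₂ = 1.86×10⁻⁵ T.
Between antiparallel currents both contributions point the same way, so they add. B = B₁ + B₂ = 8.28×10⁻⁵ + 1.86×10⁻⁵ = 1.01×10⁻⁴ T.

B ≈ 101 μT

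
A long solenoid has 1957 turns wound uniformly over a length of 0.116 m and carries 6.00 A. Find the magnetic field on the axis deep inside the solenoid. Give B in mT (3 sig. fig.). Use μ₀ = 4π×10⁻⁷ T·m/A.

Inside a long solenoid, B = μ₀nI with n = 1.687×10⁴ turns/m.
B = 4π×10⁻⁷ × 1.687×10⁴ × 6.00 = 0.127 T.

B ≈ 127 mT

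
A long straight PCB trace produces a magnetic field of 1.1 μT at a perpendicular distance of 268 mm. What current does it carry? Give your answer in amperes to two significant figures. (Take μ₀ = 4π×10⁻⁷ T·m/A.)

I ≈ 1.5 A

For a long straight wire B = μ₀I/(2πd), so I = 2πdB/μ₀.
I = 2π × 0.268 × 1.10×10⁻⁶ / (4π×10⁻⁷) = 1.47 A.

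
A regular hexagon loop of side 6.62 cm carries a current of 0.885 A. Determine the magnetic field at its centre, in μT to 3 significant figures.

Each side is a finite straight segment at perpendicular distance d = a/(2 tan(π/6)) = 0.05733 m from the centre, with end-angles ±π/6.
One side contributes B₁ = (μ₀I/4πd)·2 sin(π/6) = 1.54×10⁻⁶ T.
All 6 sides add in the same direction: B = 6 × 1.54×10⁻⁶ = 9.26×10⁻⁶ T.

B ≈ 9.26 μT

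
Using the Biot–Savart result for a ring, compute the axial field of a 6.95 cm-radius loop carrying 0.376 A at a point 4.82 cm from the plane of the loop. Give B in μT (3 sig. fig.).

On the axis of a circular loop, B = μ₀IR² / [2(R²+z²)^(3/2)].
R² + z² = (0.0695)² + (0.0482)² = 0.007153 m², and (R²+z²)^(3/2) = 6.05×10⁻⁴ m³.
B = (4π×10⁻⁷ × 0.376 × 0.00483) / (2 × 6.05×10⁻⁴) = 1.89×10⁻⁶ T.

B ≈ 1.89 μT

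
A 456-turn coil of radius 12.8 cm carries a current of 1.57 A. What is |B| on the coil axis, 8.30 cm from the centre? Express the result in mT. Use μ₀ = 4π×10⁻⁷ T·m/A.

For an N-turn flat coil, B = Nμ₀IR²/[2(R²+z²)^(3/2)] with R = 0.128 m, z = 0.083 m.
B = 456 × 4.55×10⁻⁶ T = 2.08×10⁻³ T.

B ≈ 2.08 mT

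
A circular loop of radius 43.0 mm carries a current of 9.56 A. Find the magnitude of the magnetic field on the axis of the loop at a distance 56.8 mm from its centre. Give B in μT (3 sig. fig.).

B ≈ 30.7 μT

On the axis of a circular loop, B = μ₀IR² / [2(R²+z²)^(3/2)].
R² + z² = (0.043)² + (0.0568)² = 0.005075 m², and (R²+z²)^(3/2) = 3.62×10⁻⁴ m³.
B = (4π×10⁻⁷ × 9.56 × 0.001849) / (2 × 3.62×10⁻⁴) = 3.07×10⁻⁵ T.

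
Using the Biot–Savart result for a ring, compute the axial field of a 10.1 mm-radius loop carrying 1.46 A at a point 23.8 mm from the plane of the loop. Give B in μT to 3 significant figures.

On the axis of a circular loop, B = μ₀IR² / [2(R²+z²)^(3/2)].
R² + z² = (0.0101)² + (0.0238)² = 0.0006685 m², and (R²+z²)^(3/2) = 1.73×10⁻⁵ m³.
B = (4π×10⁻⁷ × 1.46 × 0.000102) / (2 × 1.73×10⁻⁵) = 5.41×10⁻⁶ T.

B ≈ 5.41 μT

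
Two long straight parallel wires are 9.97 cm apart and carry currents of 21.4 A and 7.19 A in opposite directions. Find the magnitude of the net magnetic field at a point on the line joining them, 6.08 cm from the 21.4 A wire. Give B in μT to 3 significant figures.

Each long wire gives B = μ₀I/(2πd). Distances are d₁ = 0.0608 m and d₂ = 0.0389 m.
B₁ = 7.04×10⁻⁵ T, B₂ = 3.70×10⁻⁵ T.
Between antiparallel currents both contributions point the same way, so they add. B = B₁ + B₂ = 7.04×10⁻⁵ + 3.70×10⁻⁵ = 1.07×10⁻⁴ T.

B ≈ 107 μT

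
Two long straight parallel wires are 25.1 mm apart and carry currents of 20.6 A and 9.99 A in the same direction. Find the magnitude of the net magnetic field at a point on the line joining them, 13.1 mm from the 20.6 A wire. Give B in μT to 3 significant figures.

B ≈ 148 μT

Each long wire gives B = μ₀I/(2πd). Distances are d₁ = 0.0131 m and d₂ = 0.012 m.
B₁ = 3.15×10⁻⁴ T, B₂ = 1.67×10⁻⁴ T.
Between parallel currents the two contributions point in opposite directions, so they subtract. B = |B₁ − B₂| = |3.15×10⁻⁴ − 1.67×10⁻⁴| = 1.48×10⁻⁴ T.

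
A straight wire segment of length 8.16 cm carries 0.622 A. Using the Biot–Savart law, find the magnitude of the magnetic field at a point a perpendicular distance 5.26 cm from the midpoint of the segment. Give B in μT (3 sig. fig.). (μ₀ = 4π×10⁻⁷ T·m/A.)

B ≈ 1.45 μT

For a finite straight segment, B = (μ₀I/4πd)(sinθ₁ + sinθ₂), where θ₁, θ₂ are the angles from the perpendicular to each end.
The perpendicular from the point meets the wire at its midpoint, so each end is L/2 = 0.0408 m away along the wire.
sinθ₁ = 0.0408/√(0.0408²+0.0526²) = 0.6129; sinθ₂ = 0.0408/√(0.0408²+0.0526²) = 0.6129.
B = (4π×10⁻⁷ × 0.622) / (4π × 0.0526) × (0.6129 + 0.6129) = 1.45×10⁻⁶ T.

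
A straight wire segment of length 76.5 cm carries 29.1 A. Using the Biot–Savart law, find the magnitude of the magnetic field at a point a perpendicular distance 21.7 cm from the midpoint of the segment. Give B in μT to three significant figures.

B ≈ 23.3 μT

For a finite straight segment, B = (μ₀I/4πd)(sinθ₁ + sinθ₂), where θ₁, θ₂ are the angles from the perpendicular to each end.
The perpendicular from the point meets the wire at its midpoint, so each end is L/2 = 0.3825 m away along the wire.
sinθ₁ = 0.3825/√(0.3825²+0.217²) = 0.8698; sinθ₂ = 0.3825/√(0.3825²+0.217²) = 0.8698.
B = (4π×10⁻⁷ × 29.1) / (4π × 0.217) × (0.8698 + 0.8698) = 2.33×10⁻⁵ T.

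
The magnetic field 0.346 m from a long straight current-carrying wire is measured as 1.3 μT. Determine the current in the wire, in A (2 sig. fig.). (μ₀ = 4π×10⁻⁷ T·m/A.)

For a long straight wire B = μ₀I/(2πd), so I = 2πdB/μ₀.
I = 2π × 0.346 × 1.30×10⁻⁶ / (4π×10⁻⁷) = 2.25 A.

I ≈ 2.2 A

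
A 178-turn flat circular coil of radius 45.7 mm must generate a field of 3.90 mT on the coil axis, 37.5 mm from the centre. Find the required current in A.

I ≈ 3.45 A

For an N-turn coil, B = Nμ₀IR²/[2(R²+z²)^(3/2)] with R = 0.0457 m, z = 0.0375 m, so I = 2B(R²+z²)^(3/2)/(Nμ₀R²) = 2 × 3.90×10⁻³ × 2.07×10⁻⁴ / (178 × 4π×10⁻⁷ × 0.002088) = 3.45 A.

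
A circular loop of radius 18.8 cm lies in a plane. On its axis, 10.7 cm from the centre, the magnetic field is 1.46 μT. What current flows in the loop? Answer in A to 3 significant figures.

On the axis of a loop, B = μ₀IR²/[2(R²+z²)^(3/2)], so I = 2B(R²+z²)^(3/2)/(μ₀R²).
R² + z² = 0.03534 + 0.01145 = 0.04679 m²; raised to 3/2 gives 1.01×10⁻² m³.
I = 2 × 1.46×10⁻⁶ × 1.01×10⁻² / (1.26×10⁻⁶ × 0.03534) = 0.665 A.

I ≈ 0.665 A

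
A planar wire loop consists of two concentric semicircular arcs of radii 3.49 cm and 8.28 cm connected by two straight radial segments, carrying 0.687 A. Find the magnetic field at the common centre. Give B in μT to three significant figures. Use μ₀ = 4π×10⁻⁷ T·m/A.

B ≈ 3.58 μT

The radial connectors point toward the centre, so dl × r̂ = 0 and they contribute nothing.
Each semicircle gives μ₀I/(4R): inner arc 6.18×10⁻⁶ T, outer arc 2.61×10⁻⁶ T.
The two arcs carry current in opposite angular senses, so their fields oppose: B = |6.18×10⁻⁶ − 2.61×10⁻⁶| = 3.58×10⁻⁶ T.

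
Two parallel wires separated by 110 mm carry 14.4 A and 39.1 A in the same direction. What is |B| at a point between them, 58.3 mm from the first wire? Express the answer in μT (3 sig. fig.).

B ≈ 102 μT

Each long wire gives B = μ₀I/(2πd). Distances are d₁ = 0.0583 m and d₂ = 0.0517 m.
B₁ = 4.94×10⁻⁵ T, B₂ = 1.51×10⁻⁴ T.
Between parallel currents the two contributions point in opposite directions, so they subtract. B = |B₁ − B₂| = |4.94×10⁻⁵ − 1.51×10⁻⁴| = 1.02×10⁻⁴ T.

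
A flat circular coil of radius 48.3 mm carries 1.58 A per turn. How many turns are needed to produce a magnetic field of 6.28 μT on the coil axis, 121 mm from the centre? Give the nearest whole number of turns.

N = 6

For an N-turn coil, B = Nμ₀IR²/[2(R²+z²)^(3/2)]. A single turn gives B₁ = 1.05×10⁻⁶ T with R = 0.0483 m, z = 0.121 m.
N = B/B₁ = 6.28×10⁻⁶ / 1.05×10⁻⁶ = 6.00.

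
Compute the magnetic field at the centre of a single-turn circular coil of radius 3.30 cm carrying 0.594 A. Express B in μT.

At the centre of a circular loop the Biot–Savart law gives B = μ₀I/(2R).
B = (4π×10⁻⁷ × 0.594) / (2 × 0.033) = 1.13×10⁻⁵ T.

B ≈ 11.3 μT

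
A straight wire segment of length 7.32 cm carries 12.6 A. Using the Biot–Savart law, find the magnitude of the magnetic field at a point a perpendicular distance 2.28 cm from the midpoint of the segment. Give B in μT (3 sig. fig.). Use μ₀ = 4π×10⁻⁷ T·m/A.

B ≈ 93.8 μT

For a finite straight segment, B = (μ₀I/4πd)(sinθ₁ + sinθ₂), where θ₁, θ₂ are the angles from the perpendicular to each end.
The perpendicular from the point meets the wire at its midpoint, so each end is L/2 = 0.0366 m away along the wire.
sinθ₁ = 0.0366/√(0.0366²+0.0228²) = 0.8488; sinθ₂ = 0.0366/√(0.0366²+0.0228²) = 0.8488.
B = (4π×10⁻⁷ × 12.6) / (4π × 0.0228) × (0.8488 + 0.8488) = 9.38×10⁻⁵ T.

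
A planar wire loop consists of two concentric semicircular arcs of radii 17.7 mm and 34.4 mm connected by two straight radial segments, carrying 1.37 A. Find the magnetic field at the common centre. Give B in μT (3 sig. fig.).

The radial connectors point toward the centre, so dl × r̂ = 0 and they contribute nothing.
Each semicircle gives μ₀I/(4R): inner arc 2.43×10⁻⁵ T, outer arc 1.25×10⁻⁵ T.
The two arcs carry current in opposite angular senses, so their fields oppose: B = |2.43×10⁻⁵ − 1.25×10⁻⁵| = 1.18×10⁻⁵ T.

B ≈ 11.8 μT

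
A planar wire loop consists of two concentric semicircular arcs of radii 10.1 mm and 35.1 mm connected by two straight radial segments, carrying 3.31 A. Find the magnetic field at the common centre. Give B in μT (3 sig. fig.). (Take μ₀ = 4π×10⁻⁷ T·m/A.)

B ≈ 73.3 μT

The radial connectors point toward the centre, so dl × r̂ = 0 and they contribute nothing.
Each semicircle gives μ₀I/(4R): inner arc 1.03×10⁻⁴ T, outer arc 2.96×10⁻⁵ T.
The two arcs carry current in opposite angular senses, so their fields oppose: B = |1.03×10⁻⁴ − 2.96×10⁻⁵| = 7.33×10⁻⁵ T.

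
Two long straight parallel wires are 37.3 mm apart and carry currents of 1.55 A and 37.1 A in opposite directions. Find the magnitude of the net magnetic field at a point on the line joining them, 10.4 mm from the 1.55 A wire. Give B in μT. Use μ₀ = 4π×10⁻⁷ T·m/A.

Each long wire gives B = μ₀I/(2πd). Distances are d₁ = 0.0104 m and d₂ = 0.0269 m.
B₁ = 2.98×10⁻⁵ T, B₂ = 2.76×10⁻⁴ T.
Between antiparallel currents both contributions point the same way, so they add. B = B₁ + B₂ = 2.98×10⁻⁵ + 2.76×10⁻⁴ = 3.06×10⁻⁴ T.

B ≈ 306 μT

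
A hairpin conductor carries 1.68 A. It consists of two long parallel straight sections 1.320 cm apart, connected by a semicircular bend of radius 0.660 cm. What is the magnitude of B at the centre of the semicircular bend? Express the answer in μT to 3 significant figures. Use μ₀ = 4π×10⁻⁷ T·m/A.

B ≈ 131 μT

The semicircular arc contributes B_arc = μ₀I·π/(4πR) = μ₀I/(4R) = 8.00×10⁻⁵ T.
Each semi-infinite lead is at perpendicular distance R = 0.0066 m from the centre, with the perpendicular foot at its near end, so it contributes μ₀I/(4πR); both point the same way, together 5.09×10⁻⁵ T.
Arc and leads all point the same direction: B = 8.00×10⁻⁵ + 5.09×10⁻⁵ = 1.31×10⁻⁴ T.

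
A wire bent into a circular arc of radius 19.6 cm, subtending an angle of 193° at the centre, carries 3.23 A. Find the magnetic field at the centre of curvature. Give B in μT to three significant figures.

The Biot–Savart field of a circular arc at its centre is B = μ₀Iφ/(4πR), with φ = 3.368 rad.
B = (4π×10⁻⁷ × 3.23 × 3.368) / (4π × 0.196) = 5.55×10⁻⁶ T.

B ≈ 5.55 μT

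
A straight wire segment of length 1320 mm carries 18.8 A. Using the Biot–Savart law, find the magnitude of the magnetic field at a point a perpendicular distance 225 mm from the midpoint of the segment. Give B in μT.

B ≈ 15.8 μT

For a finite straight segment, B = (μ₀I/4πd)(sinθ₁ + sinθ₂), where θ₁, θ₂ are the angles from the perpendicular to each end.
The perpendicular from the point meets the wire at its midpoint, so each end is L/2 = 0.66 m away along the wire.
sinθ₁ = 0.66/√(0.66²+0.225²) = 0.9465; sinθ₂ = 0.66/√(0.66²+0.225²) = 0.9465.
B = (4π×10⁻⁷ × 18.8) / (4π × 0.225) × (0.9465 + 0.9465) = 1.58×10⁻⁵ T.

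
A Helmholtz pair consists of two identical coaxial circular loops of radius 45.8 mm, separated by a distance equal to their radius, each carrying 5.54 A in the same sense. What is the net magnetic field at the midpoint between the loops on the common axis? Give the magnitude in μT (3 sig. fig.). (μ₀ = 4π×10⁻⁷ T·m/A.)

Each loop contributes B = μ₀IR²/[2(R²+z²)^(3/2)] on the axis, with z measured from that loop.
Loop 1 (z = 0.0229 m): B₁ = 5.44×10⁻⁵ T. Loop 2 (z = 0.0229 m): B₂ = 5.44×10⁻⁵ T.
The fields add: B = B₁ + B₂ = 1.09×10⁻⁴ T.

B ≈ 109 μT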